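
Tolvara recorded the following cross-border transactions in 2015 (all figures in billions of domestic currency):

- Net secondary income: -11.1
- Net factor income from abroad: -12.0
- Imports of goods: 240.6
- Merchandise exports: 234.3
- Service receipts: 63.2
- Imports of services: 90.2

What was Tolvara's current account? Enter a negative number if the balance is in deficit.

Goods balance = 234.3 - 240.6 = -6.3
Services balance = 63.2 - 90.2 = -27.0
Trade balance (goods + services) = -6.3 + (-27.0) = -33.3
Net primary income = -12.0
Net secondary income = -11.1
Current account = -33.3 + (-12.0) + (-11.1) = -56.4

-56.4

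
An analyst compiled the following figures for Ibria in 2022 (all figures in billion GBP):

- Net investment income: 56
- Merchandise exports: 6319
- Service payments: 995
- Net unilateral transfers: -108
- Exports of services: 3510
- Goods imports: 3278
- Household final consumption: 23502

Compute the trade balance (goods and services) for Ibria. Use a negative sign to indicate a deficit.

Goods balance = 6319 - 3278 = 3041
Services balance = 3510 - 995 = 2515
Trade balance (goods + services) = 3041 + 2515 = 5556

5556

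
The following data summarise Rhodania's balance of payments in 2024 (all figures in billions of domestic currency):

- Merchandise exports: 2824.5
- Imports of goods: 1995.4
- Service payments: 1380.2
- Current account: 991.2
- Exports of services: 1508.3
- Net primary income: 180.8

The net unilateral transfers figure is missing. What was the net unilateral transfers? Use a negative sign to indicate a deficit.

-146.8

Current account = goods balance + services balance + net primary income + net secondary income
Sum of the known components = 1138.0
Net unilateral transfers = CA - (known components) = 991.2 - 1138.0 = -146.8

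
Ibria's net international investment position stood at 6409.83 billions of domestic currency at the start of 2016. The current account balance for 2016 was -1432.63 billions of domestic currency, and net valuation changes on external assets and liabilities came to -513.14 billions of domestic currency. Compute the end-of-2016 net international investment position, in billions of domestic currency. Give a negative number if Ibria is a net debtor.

Change in NIIP = current account + net valuation change = -1432.63 + (-513.14) = -1945.77
End-of-year NIIP = 6409.83 + (-1945.77) = 4464.06

4464.06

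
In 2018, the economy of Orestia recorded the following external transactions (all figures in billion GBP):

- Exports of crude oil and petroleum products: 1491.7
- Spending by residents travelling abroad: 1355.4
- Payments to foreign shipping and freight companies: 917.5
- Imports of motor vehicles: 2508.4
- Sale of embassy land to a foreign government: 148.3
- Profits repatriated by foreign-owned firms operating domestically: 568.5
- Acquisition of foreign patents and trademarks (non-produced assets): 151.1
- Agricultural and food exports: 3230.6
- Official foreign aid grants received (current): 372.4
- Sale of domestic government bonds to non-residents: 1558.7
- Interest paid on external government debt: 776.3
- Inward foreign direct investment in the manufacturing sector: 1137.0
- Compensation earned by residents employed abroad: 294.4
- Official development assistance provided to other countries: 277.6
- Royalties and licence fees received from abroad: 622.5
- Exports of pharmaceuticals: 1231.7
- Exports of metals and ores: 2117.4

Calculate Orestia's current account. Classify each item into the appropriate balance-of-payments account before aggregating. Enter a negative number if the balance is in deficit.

2957.0

Goods: 3230.6 + 2117.4 - 2508.4 + 1491.7 + 1231.7 = 5563.0
Services: -917.5 - 1355.4 + 622.5 = -1650.4
Primary income: -776.3 + 294.4 - 568.5 = -1050.4
Secondary income: -277.6 + 372.4 = 94.8
Current account = 5563.0 + (-1650.4) + (-1050.4) + 94.8 = 2957.0
(Excluded from the current account — capital account: sale of embassy land to a foreign government 148.3, acquisition of foreign patents and trademarks (non-produced assets) 151.1; financial account: sale of domestic government bonds to non-residents 1558.7, inward foreign direct investment in the manufacturing sector 1137.0.)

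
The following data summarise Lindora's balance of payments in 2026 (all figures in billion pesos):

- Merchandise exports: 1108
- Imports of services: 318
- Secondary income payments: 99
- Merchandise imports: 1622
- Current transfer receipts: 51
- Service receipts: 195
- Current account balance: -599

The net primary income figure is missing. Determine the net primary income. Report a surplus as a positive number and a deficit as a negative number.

Current account = goods balance + services balance + net primary income + net secondary income
Sum of the known components = -685
Net primary income = CA - (known components) = -599 - (-685) = 86

86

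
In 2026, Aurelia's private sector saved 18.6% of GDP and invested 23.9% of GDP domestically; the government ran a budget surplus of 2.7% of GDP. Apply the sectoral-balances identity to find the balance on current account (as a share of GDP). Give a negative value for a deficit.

By the sectoral-balances identity, CA = (S_private - I) + (T - G).
Private balance = 18.6 - 23.9 = -5.3
Government balance (T - G) = 2.7
CA = -5.3 + 2.7 = -2.6

-2.6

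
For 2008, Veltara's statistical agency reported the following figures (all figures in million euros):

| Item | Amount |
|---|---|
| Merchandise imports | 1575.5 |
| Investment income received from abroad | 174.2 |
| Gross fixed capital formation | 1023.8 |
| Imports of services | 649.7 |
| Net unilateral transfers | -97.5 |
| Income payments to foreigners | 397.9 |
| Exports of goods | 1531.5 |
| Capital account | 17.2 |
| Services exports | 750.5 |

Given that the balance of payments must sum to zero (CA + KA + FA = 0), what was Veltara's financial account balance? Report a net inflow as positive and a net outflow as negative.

247.2

Goods balance = 1531.5 - 1575.5 = -44.0
Services balance = 750.5 - 649.7 = 100.8
Trade balance (goods + services) = -44.0 + 100.8 = 56.8
Net primary income = 174.2 - 397.9 = -223.7
Net secondary income = -97.5
Current account = 56.8 + (-223.7) + (-97.5) = -264.4
Financial account = -(-264.4 + 17.2) = 247.2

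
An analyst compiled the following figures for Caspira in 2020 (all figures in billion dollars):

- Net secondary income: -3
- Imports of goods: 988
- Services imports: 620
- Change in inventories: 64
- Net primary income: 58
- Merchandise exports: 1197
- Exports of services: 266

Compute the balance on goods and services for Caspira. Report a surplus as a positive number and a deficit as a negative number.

Goods balance = 1197 - 988 = 209
Services balance = 266 - 620 = -354
Trade balance (goods + services) = 209 + (-354) = -145

-145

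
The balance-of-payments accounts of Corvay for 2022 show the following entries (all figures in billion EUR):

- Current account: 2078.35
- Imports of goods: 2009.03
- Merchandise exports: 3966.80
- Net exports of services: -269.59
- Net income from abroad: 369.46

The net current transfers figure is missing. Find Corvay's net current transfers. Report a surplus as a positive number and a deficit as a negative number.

20.71

Current account = goods balance + services balance + net primary income + net secondary income
Sum of the known components = 2057.64
Net current transfers = CA - (known components) = 2078.35 - 2057.64 = 20.71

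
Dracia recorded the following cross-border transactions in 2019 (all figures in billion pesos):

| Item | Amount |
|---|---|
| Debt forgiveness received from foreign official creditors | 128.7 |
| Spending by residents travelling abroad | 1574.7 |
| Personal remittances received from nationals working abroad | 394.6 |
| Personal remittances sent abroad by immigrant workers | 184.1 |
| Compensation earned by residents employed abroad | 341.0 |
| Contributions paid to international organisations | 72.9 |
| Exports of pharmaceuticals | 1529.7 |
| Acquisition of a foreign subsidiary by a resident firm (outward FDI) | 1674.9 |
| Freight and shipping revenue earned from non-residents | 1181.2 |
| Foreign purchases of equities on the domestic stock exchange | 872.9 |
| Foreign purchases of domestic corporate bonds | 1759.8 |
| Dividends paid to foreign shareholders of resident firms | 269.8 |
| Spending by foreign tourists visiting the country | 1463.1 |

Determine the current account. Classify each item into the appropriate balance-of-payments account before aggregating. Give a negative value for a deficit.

2808.1

Goods: 1529.7
Services: 1181.2 + 1463.1 - 1574.7 = 1069.6
Primary income: 341.0 - 269.8 = 71.2
Secondary income: -72.9 + 394.6 - 184.1 = 137.6
Current account = 1529.7 + 1069.6 + 71.2 + 137.6 = 2808.1
(Excluded from the current account — capital account: debt forgiveness received from foreign official creditors 128.7; financial account: acquisition of a foreign subsidiary by a resident firm (outward FDI) 1674.9, foreign purchases of equities on the domestic stock exchange 872.9, foreign purchases of domestic corporate bonds 1759.8.)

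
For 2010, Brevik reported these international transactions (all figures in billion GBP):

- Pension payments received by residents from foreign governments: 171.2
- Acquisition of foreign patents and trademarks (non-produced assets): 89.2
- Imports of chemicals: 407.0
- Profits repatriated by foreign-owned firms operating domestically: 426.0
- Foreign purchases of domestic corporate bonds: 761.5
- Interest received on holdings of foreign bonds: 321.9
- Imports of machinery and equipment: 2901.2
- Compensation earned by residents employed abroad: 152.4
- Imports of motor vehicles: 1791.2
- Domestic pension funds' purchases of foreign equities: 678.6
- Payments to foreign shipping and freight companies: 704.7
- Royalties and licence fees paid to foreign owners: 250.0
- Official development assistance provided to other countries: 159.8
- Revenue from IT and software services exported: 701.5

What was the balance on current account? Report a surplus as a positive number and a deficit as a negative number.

Goods: -407.0 - 1791.2 - 2901.2 = -5099.4
Services: -250.0 - 704.7 + 701.5 = -253.2
Primary income: 152.4 - 426.0 + 321.9 = 48.3
Secondary income: 171.2 - 159.8 = 11.4
Current account = (-5099.4) + (-253.2) + 48.3 + 11.4 = -5292.9
(Excluded from the current account — capital account: acquisition of foreign patents and trademarks (non-produced assets) 89.2; financial account: foreign purchases of domestic corporate bonds 761.5, domestic pension funds' purchases of foreign equities 678.6.)

-5292.9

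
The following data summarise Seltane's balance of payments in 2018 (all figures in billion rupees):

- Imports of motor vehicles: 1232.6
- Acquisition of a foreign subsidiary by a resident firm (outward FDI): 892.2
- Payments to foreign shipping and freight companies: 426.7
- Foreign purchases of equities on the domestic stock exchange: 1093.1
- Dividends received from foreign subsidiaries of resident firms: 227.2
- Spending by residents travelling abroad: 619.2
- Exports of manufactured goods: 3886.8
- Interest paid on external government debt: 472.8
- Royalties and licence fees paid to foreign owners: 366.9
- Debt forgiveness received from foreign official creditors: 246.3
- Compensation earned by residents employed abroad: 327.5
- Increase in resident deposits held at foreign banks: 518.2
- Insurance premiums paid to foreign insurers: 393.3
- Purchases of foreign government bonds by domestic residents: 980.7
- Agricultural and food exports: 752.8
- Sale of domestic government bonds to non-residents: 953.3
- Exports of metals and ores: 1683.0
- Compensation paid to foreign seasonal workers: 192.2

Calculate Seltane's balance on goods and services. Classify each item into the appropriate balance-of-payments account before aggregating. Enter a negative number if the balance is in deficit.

Goods: 752.8 + 1683.0 - 1232.6 + 3886.8 = 5090.0
Services: -426.7 - 366.9 - 619.2 - 393.3 = -1806.1
Trade balance = 5090.0 + (-1806.1) = 3283.9
(Excluded from the trade balance — financial account: acquisition of a foreign subsidiary by a resident firm (outward FDI) 892.2, foreign purchases of equities on the domestic stock exchange 1093.1, increase in resident deposits held at foreign banks 518.2, purchases of foreign government bonds by domestic residents 980.7, sale of domestic government bonds to non-residents 953.3; primary income: dividends received from foreign subsidiaries of resident firms 227.2, interest paid on external government debt 472.8, compensation earned by residents employed abroad 327.5, compensation paid to foreign seasonal workers 192.2; capital account: debt forgiveness received from foreign official creditors 246.3.)

3283.9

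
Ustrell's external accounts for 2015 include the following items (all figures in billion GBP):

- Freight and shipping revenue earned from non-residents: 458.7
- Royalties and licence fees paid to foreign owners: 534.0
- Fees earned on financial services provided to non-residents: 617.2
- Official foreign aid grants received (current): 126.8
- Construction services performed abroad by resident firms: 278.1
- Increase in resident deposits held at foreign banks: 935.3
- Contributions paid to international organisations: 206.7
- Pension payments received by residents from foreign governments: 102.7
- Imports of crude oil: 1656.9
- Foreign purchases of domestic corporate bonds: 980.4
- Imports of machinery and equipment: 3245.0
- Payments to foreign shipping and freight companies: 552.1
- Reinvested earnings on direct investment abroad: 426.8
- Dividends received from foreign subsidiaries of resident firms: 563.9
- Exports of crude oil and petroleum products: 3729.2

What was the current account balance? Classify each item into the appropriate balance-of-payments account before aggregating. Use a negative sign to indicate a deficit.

Goods: -1656.9 - 3245.0 + 3729.2 = -1172.7
Services: 617.2 + 458.7 + 278.1 - 552.1 - 534.0 = 267.9
Primary income: 563.9 + 426.8 = 990.7
Secondary income: 102.7 + 126.8 - 206.7 = 22.8
Current account = (-1172.7) + 267.9 + 990.7 + 22.8 = 108.7
(Excluded from the current account — financial account: increase in resident deposits held at foreign banks 935.3, foreign purchases of domestic corporate bonds 980.4.)

108.7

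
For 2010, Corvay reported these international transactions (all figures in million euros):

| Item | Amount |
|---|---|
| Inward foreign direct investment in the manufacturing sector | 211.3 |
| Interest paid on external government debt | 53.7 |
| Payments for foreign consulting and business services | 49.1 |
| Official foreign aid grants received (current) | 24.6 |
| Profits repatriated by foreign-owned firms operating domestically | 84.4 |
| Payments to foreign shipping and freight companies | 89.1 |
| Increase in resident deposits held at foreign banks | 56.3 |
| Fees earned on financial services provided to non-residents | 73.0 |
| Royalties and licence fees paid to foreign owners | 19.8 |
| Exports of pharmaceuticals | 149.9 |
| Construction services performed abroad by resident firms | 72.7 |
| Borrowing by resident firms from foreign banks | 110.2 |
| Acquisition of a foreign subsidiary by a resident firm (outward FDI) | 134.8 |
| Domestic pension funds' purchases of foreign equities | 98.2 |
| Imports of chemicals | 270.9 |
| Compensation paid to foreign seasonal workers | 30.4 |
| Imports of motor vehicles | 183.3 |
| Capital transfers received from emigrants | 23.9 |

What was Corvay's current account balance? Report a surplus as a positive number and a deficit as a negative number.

Goods: 149.9 - 270.9 - 183.3 = -304.3
Services: -49.1 - 19.8 - 89.1 + 73.0 + 72.7 = -12.3
Primary income: -30.4 - 84.4 - 53.7 = -168.5
Secondary income: 24.6
Current account = (-304.3) + (-12.3) + (-168.5) + 24.6 = -460.5
(Excluded from the current account — financial account: inward foreign direct investment in the manufacturing sector 211.3, increase in resident deposits held at foreign banks 56.3, borrowing by resident firms from foreign banks 110.2, acquisition of a foreign subsidiary by a resident firm (outward FDI) 134.8, domestic pension funds' purchases of foreign equities 98.2; capital account: capital transfers received from emigrants 23.9.)

-460.5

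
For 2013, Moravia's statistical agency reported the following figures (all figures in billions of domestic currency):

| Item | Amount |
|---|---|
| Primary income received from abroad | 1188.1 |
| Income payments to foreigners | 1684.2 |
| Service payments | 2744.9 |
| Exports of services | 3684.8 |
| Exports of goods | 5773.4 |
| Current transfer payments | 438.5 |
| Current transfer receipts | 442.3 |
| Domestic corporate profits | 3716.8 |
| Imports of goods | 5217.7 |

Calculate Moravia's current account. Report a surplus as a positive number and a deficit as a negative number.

Goods balance = 5773.4 - 5217.7 = 555.7
Services balance = 3684.8 - 2744.9 = 939.9
Trade balance (goods + services) = 555.7 + 939.9 = 1495.6
Net primary income = 1188.1 - 1684.2 = -496.1
Net secondary income = 442.3 - 438.5 = 3.8
Current account = 1495.6 + (-496.1) + 3.8 = 1003.3

1003.3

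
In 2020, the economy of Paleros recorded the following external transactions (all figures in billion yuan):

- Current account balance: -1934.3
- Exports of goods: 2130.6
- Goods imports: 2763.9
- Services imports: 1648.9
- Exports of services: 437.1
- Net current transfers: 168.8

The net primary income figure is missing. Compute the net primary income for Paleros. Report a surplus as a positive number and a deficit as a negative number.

Current account = goods balance + services balance + net primary income + net secondary income
Sum of the known components = -1676.3
Net primary income = CA - (known components) = -1934.3 - (-1676.3) = -258.0

-258.0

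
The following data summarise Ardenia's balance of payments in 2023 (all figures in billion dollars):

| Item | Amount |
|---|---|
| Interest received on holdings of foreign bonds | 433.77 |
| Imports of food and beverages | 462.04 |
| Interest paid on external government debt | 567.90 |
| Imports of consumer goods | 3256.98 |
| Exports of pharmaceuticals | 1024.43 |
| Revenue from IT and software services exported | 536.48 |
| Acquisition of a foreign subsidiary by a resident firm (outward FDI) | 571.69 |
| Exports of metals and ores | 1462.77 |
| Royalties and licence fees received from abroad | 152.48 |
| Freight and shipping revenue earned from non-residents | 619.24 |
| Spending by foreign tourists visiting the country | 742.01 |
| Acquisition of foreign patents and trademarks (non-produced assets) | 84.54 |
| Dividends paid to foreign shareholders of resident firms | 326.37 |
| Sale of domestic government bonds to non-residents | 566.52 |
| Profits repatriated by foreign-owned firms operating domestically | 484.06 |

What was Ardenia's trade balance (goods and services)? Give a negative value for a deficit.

Goods: 1462.77 + 1024.43 - 462.04 - 3256.98 = -1231.82
Services: 536.48 + 152.48 + 619.24 + 742.01 = 2050.21
Trade balance = -1231.82 + 2050.21 = 818.39
(Excluded from the trade balance — primary income: interest received on holdings of foreign bonds 433.77, interest paid on external government debt 567.90, dividends paid to foreign shareholders of resident firms 326.37, profits repatriated by foreign-owned firms operating domestically 484.06; financial account: acquisition of a foreign subsidiary by a resident firm (outward FDI) 571.69, sale of domestic government bonds to non-residents 566.52; capital account: acquisition of foreign patents and trademarks (non-produced assets) 84.54.)

818.39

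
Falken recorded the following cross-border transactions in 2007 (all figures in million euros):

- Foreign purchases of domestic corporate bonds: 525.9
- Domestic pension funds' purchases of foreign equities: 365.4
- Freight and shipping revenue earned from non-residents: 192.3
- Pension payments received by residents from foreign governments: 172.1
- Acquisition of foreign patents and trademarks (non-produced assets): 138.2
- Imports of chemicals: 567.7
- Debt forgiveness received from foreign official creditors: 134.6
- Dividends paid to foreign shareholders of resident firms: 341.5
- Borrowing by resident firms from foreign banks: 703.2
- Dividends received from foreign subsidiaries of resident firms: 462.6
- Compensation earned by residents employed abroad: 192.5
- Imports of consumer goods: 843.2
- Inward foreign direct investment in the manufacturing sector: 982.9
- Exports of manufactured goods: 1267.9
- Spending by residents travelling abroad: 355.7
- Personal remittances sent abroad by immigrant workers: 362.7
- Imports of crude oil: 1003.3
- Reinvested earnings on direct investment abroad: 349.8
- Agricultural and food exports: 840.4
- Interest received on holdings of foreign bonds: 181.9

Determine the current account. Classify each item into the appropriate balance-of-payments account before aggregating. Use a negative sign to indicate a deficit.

Goods: -1003.3 - 843.2 + 1267.9 - 567.7 + 840.4 = -305.9
Services: -355.7 + 192.3 = -163.4
Primary income: 192.5 - 341.5 + 181.9 + 462.6 + 349.8 = 845.3
Secondary income: 172.1 - 362.7 = -190.6
Current account = (-305.9) + (-163.4) + 845.3 + (-190.6) = 185.4
(Excluded from the current account — financial account: foreign purchases of domestic corporate bonds 525.9, domestic pension funds' purchases of foreign equities 365.4, borrowing by resident firms from foreign banks 703.2, inward foreign direct investment in the manufacturing sector 982.9; capital account: acquisition of foreign patents and trademarks (non-produced assets) 138.2, debt forgiveness received from foreign official creditors 134.6.)

185.4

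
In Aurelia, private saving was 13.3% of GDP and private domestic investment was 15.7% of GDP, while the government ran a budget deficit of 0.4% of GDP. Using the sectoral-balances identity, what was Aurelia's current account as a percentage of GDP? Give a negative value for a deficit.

-2.8

By the sectoral-balances identity, CA = (S_private - I) + (T - G).
Private balance = 13.3 - 15.7 = -2.4
Government balance (T - G) = -0.4
CA = -2.4 + (-0.4) = -2.8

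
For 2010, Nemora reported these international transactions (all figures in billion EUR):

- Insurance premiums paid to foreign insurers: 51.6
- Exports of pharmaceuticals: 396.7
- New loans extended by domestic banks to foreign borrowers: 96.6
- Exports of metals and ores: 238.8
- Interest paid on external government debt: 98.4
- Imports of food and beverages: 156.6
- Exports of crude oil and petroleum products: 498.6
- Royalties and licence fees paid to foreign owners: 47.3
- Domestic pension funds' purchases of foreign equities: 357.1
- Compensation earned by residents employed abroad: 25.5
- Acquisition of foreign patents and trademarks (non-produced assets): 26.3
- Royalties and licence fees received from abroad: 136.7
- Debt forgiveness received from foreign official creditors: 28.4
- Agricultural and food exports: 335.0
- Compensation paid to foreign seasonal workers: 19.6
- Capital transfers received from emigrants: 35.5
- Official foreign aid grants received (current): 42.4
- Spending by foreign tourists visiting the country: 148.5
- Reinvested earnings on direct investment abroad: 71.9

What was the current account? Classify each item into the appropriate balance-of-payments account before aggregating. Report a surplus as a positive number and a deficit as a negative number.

Goods: 498.6 - 156.6 + 238.8 + 396.7 + 335.0 = 1312.5
Services: -51.6 + 136.7 - 47.3 + 148.5 = 186.3
Primary income: 25.5 + 71.9 - 98.4 - 19.6 = -20.6
Secondary income: 42.4
Current account = 1312.5 + 186.3 + (-20.6) + 42.4 = 1520.6
(Excluded from the current account — financial account: new loans extended by domestic banks to foreign borrowers 96.6, domestic pension funds' purchases of foreign equities 357.1; capital account: acquisition of foreign patents and trademarks (non-produced assets) 26.3, debt forgiveness received from foreign official creditors 28.4, capital transfers received from emigrants 35.5.)

1520.6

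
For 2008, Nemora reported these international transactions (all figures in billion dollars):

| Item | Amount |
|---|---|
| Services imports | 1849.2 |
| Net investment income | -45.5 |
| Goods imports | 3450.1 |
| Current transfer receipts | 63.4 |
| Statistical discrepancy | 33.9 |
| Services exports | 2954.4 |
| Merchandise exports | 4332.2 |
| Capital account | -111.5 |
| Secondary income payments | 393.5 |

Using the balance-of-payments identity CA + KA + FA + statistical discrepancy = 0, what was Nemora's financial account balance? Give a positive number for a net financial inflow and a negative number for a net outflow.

-1534.1

Goods balance = 4332.2 - 3450.1 = 882.1
Services balance = 2954.4 - 1849.2 = 1105.2
Trade balance (goods + services) = 882.1 + 1105.2 = 1987.3
Net primary income = -45.5
Net secondary income = 63.4 - 393.5 = -330.1
Current account = 1987.3 + (-45.5) + (-330.1) = 1611.7
Financial account = -(1611.7 + (-111.5) + 33.9) = -1534.1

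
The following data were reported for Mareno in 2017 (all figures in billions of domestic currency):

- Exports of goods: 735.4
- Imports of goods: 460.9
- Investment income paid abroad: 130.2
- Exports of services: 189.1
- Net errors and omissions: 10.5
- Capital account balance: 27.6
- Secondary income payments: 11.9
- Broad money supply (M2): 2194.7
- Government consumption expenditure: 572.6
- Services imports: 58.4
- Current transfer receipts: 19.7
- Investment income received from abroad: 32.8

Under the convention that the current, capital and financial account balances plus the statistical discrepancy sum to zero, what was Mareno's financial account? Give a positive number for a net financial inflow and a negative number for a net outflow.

-353.7

Goods balance = 735.4 - 460.9 = 274.5
Services balance = 189.1 - 58.4 = 130.7
Trade balance (goods + services) = 274.5 + 130.7 = 405.2
Net primary income = 32.8 - 130.2 = -97.4
Net secondary income = 19.7 - 11.9 = 7.8
Current account = 405.2 + (-97.4) + 7.8 = 315.6
Financial account = -(315.6 + 27.6 + 10.5) = -353.7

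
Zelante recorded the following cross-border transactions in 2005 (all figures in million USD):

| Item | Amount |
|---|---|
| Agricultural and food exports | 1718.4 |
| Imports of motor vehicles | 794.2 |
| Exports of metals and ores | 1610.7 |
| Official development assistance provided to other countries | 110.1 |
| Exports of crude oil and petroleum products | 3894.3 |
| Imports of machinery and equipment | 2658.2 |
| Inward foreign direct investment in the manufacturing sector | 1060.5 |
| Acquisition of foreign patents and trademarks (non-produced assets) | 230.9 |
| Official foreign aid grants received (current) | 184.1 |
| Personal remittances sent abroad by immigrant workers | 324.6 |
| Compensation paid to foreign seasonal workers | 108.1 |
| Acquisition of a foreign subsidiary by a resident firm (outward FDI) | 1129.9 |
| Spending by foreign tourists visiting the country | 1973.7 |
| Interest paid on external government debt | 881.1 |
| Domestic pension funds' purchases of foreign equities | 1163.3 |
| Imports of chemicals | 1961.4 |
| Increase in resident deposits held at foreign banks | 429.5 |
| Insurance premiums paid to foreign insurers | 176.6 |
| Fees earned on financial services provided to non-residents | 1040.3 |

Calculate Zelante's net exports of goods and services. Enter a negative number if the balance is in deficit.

4647.0

Goods: 3894.3 - 2658.2 + 1610.7 - 1961.4 + 1718.4 - 794.2 = 1809.6
Services: -176.6 + 1973.7 + 1040.3 = 2837.4
Trade balance = 1809.6 + 2837.4 = 4647.0
(Excluded from the trade balance — secondary income: official development assistance provided to other countries 110.1, official foreign aid grants received (current) 184.1, personal remittances sent abroad by immigrant workers 324.6; financial account: inward foreign direct investment in the manufacturing sector 1060.5, acquisition of a foreign subsidiary by a resident firm (outward FDI) 1129.9, domestic pension funds' purchases of foreign equities 1163.3, increase in resident deposits held at foreign banks 429.5; capital account: acquisition of foreign patents and trademarks (non-produced assets) 230.9; primary income: compensation paid to foreign seasonal workers 108.1, interest paid on external government debt 881.1.)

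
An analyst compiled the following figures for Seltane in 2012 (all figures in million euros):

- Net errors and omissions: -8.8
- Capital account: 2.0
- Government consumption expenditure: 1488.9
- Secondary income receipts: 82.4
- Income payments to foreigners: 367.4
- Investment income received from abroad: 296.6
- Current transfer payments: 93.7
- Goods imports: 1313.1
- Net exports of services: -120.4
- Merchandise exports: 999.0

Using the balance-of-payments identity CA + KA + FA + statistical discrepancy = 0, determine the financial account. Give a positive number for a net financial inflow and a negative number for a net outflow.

Goods balance = 999.0 - 1313.1 = -314.1
Services balance = -120.4
Trade balance (goods + services) = -314.1 + (-120.4) = -434.5
Net primary income = 296.6 - 367.4 = -70.8
Net secondary income = 82.4 - 93.7 = -11.3
Current account = -434.5 + (-70.8) + (-11.3) = -516.6
Financial account = -(-516.6 + 2.0 + (-8.8)) = 523.4

523.4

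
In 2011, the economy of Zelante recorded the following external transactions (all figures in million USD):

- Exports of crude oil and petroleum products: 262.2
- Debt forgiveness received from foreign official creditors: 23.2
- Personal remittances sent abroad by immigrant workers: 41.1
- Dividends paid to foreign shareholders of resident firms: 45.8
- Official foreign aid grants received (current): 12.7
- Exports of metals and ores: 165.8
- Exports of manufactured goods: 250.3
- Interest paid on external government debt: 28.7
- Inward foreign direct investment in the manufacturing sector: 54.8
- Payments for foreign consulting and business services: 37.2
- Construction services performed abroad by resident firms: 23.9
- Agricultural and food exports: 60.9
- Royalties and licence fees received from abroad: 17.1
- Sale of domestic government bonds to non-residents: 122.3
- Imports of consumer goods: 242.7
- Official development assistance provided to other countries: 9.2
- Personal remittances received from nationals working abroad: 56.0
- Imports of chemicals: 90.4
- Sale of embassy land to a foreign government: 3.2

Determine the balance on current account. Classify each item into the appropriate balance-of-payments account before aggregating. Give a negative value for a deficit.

353.8

Goods: 60.9 - 242.7 - 90.4 + 165.8 + 250.3 + 262.2 = 406.1
Services: 17.1 + 23.9 - 37.2 = 3.8
Primary income: -45.8 - 28.7 = -74.5
Secondary income: 56.0 - 9.2 + 12.7 - 41.1 = 18.4
Current account = 406.1 + 3.8 + (-74.5) + 18.4 = 353.8
(Excluded from the current account — capital account: debt forgiveness received from foreign official creditors 23.2, sale of embassy land to a foreign government 3.2; financial account: inward foreign direct investment in the manufacturing sector 54.8, sale of domestic government bonds to non-residents 122.3.)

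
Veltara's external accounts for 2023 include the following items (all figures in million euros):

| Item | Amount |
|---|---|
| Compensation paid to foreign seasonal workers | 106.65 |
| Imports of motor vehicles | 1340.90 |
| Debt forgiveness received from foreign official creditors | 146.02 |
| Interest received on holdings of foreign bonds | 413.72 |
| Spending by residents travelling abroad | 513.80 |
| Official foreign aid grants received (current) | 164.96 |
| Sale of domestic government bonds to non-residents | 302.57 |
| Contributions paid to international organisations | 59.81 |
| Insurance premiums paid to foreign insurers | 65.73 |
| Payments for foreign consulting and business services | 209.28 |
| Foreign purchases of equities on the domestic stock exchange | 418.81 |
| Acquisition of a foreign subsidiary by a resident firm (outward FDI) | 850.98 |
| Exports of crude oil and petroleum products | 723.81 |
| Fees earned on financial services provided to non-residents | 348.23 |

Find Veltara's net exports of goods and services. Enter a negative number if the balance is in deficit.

-1057.67

Goods: -1340.90 + 723.81 = -617.09
Services: 348.23 - 513.80 - 65.73 - 209.28 = -440.58
Trade balance = -617.09 + (-440.58) = -1057.67
(Excluded from the trade balance — primary income: compensation paid to foreign seasonal workers 106.65, interest received on holdings of foreign bonds 413.72; capital account: debt forgiveness received from foreign official creditors 146.02; secondary income: official foreign aid grants received (current) 164.96, contributions paid to international organisations 59.81; financial account: sale of domestic government bonds to non-residents 302.57, foreign purchases of equities on the domestic stock exchange 418.81, acquisition of a foreign subsidiary by a resident firm (outward FDI) 850.98.)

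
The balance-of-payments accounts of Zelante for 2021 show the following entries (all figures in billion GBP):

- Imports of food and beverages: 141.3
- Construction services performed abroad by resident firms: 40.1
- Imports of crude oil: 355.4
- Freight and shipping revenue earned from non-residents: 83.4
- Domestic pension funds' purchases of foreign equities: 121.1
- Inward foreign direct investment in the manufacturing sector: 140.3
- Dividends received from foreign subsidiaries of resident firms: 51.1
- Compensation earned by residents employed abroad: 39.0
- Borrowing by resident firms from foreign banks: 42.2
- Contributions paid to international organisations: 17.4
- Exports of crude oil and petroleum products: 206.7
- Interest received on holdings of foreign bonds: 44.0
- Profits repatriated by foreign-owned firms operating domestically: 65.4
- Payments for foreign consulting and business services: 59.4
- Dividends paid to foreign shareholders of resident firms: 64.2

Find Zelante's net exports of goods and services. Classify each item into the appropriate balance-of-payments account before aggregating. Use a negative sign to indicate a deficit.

Goods: -141.3 - 355.4 + 206.7 = -290.0
Services: 83.4 + 40.1 - 59.4 = 64.1
Trade balance = -290.0 + 64.1 = -225.9
(Excluded from the trade balance — financial account: domestic pension funds' purchases of foreign equities 121.1, inward foreign direct investment in the manufacturing sector 140.3, borrowing by resident firms from foreign banks 42.2; primary income: dividends received from foreign subsidiaries of resident firms 51.1, compensation earned by residents employed abroad 39.0, interest received on holdings of foreign bonds 44.0, profits repatriated by foreign-owned firms operating domestically 65.4, dividends paid to foreign shareholders of resident firms 64.2; secondary income: contributions paid to international organisations 17.4.)

-225.9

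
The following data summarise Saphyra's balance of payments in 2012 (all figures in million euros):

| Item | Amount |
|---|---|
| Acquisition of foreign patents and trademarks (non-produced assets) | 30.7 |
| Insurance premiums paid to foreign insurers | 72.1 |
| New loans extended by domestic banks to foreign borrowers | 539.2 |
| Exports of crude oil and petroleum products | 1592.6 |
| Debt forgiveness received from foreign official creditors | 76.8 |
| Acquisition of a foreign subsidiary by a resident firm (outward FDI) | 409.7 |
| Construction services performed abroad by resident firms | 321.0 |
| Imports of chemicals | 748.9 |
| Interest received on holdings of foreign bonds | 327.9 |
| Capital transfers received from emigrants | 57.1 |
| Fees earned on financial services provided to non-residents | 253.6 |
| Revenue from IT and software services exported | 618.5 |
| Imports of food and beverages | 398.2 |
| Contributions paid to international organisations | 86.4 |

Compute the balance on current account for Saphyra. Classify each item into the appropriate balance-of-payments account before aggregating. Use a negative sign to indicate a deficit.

Goods: -748.9 - 398.2 + 1592.6 = 445.5
Services: -72.1 + 321.0 + 618.5 + 253.6 = 1121.0
Primary income: 327.9
Secondary income: -86.4
Current account = 445.5 + 1121.0 + 327.9 + (-86.4) = 1808.0
(Excluded from the current account — capital account: acquisition of foreign patents and trademarks (non-produced assets) 30.7, debt forgiveness received from foreign official creditors 76.8, capital transfers received from emigrants 57.1; financial account: new loans extended by domestic banks to foreign borrowers 539.2, acquisition of a foreign subsidiary by a resident firm (outward FDI) 409.7.)

1808.0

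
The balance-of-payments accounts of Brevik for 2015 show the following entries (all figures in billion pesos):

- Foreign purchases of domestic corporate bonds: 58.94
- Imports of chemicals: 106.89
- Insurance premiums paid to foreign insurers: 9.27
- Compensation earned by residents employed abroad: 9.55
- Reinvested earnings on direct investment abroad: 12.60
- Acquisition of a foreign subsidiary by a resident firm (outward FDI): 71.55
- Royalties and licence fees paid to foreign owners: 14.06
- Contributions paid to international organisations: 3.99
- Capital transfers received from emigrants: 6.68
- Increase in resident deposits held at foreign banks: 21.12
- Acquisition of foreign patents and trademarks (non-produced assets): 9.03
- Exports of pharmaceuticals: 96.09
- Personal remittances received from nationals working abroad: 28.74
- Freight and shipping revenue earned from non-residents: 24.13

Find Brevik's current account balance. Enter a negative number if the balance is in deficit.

Goods: -106.89 + 96.09 = -10.80
Services: -14.06 + 24.13 - 9.27 = 0.80
Primary income: 9.55 + 12.60 = 22.15
Secondary income: -3.99 + 28.74 = 24.75
Current account = (-10.80) + 0.80 + 22.15 + 24.75 = 36.90
(Excluded from the current account — financial account: foreign purchases of domestic corporate bonds 58.94, acquisition of a foreign subsidiary by a resident firm (outward FDI) 71.55, increase in resident deposits held at foreign banks 21.12; capital account: capital transfers received from emigrants 6.68, acquisition of foreign patents and trademarks (non-produced assets) 9.03.)

36.90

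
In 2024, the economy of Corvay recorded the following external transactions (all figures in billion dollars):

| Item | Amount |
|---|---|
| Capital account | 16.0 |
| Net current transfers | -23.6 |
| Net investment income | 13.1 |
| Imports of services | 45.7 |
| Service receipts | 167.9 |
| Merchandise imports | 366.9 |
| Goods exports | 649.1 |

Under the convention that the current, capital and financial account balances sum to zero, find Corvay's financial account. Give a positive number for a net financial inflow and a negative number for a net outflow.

-409.9

Goods balance = 649.1 - 366.9 = 282.2
Services balance = 167.9 - 45.7 = 122.2
Trade balance (goods + services) = 282.2 + 122.2 = 404.4
Net primary income = 13.1
Net secondary income = -23.6
Current account = 404.4 + 13.1 + (-23.6) = 393.9
Financial account = -(393.9 + 16.0) = -409.9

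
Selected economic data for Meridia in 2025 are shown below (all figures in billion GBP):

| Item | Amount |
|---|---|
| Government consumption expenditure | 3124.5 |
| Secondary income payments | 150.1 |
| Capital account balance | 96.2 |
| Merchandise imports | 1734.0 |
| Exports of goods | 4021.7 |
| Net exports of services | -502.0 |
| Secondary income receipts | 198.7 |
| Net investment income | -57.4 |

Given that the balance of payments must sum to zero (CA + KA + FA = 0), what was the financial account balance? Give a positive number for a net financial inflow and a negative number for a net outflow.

Goods balance = 4021.7 - 1734.0 = 2287.7
Services balance = -502.0
Trade balance (goods + services) = 2287.7 + (-502.0) = 1785.7
Net primary income = -57.4
Net secondary income = 198.7 - 150.1 = 48.6
Current account = 1785.7 + (-57.4) + 48.6 = 1776.9
Financial account = -(1776.9 + 96.2) = -1873.1

-1873.1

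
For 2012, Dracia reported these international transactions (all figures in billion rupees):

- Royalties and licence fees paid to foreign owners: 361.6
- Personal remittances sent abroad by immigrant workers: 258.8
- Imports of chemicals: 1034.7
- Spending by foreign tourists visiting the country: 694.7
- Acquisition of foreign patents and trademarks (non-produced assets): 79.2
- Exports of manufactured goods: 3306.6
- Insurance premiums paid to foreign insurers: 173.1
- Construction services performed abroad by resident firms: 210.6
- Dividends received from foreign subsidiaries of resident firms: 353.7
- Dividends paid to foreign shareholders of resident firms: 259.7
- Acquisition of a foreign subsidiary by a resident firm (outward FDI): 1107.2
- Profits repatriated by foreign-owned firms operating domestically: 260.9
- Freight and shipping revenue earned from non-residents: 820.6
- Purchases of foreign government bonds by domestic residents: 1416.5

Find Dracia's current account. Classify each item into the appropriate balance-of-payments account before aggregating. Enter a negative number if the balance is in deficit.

3037.4

Goods: -1034.7 + 3306.6 = 2271.9
Services: 210.6 - 361.6 + 694.7 + 820.6 - 173.1 = 1191.2
Primary income: 353.7 - 259.7 - 260.9 = -166.9
Secondary income: -258.8
Current account = 2271.9 + 1191.2 + (-166.9) + (-258.8) = 3037.4
(Excluded from the current account — capital account: acquisition of foreign patents and trademarks (non-produced assets) 79.2; financial account: acquisition of a foreign subsidiary by a resident firm (outward FDI) 1107.2, purchases of foreign government bonds by domestic residents 1416.5.)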